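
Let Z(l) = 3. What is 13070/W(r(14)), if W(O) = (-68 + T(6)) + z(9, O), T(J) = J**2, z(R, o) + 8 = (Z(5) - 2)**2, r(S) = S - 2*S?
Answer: -13070/39 ≈ -335.13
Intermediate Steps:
r(S) = -S
z(R, o) = -7 (z(R, o) = -8 + (3 - 2)**2 = -8 + 1**2 = -8 + 1 = -7)
W(O) = -39 (W(O) = (-68 + 6**2) - 7 = (-68 + 36) - 7 = -32 - 7 = -39)
13070/W(r(14)) = 13070/(-39) = 13070*(-1/39) = -13070/39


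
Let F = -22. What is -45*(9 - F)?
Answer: -1395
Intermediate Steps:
-45*(9 - F) = -45*(9 - 1*(-22)) = -45*(9 + 22) = -45*31 = -1395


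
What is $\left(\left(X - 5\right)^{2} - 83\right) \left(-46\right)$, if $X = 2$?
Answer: $3404$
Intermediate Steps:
$\left(\left(X - 5\right)^{2} - 83\right) \left(-46\right) = \left(\left(2 - 5\right)^{2} - 83\right) \left(-46\right) = \left(\left(-3\right)^{2} - 83\right) \left(-46\right) = \left(9 - 83\right) \left(-46\right) = \left(-74\right) \left(-46\right) = 3404$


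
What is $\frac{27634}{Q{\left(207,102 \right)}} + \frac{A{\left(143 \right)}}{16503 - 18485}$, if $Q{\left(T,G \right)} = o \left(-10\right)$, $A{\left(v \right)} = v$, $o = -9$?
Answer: $\frac{27378859}{89190} \approx 306.97$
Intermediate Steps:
$Q{\left(T,G \right)} = 90$ ($Q{\left(T,G \right)} = \left(-9\right) \left(-10\right) = 90$)
$\frac{27634}{Q{\left(207,102 \right)}} + \frac{A{\left(143 \right)}}{16503 - 18485} = \frac{27634}{90} + \frac{143}{16503 - 18485} = 27634 \cdot \frac{1}{90} + \frac{143}{16503 - 18485} = \frac{13817}{45} + \frac{143}{-1982} = \frac{13817}{45} + 143 \left(- \frac{1}{1982}\right) = \frac{13817}{45} - \frac{143}{1982} = \frac{27378859}{89190}$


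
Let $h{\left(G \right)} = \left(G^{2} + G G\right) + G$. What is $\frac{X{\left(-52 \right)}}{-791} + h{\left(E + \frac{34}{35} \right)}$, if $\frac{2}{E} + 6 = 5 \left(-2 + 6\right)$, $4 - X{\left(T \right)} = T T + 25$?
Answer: $\frac{974866}{138425} \approx 7.0426$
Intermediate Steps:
$X{\left(T \right)} = -21 - T^{2}$ ($X{\left(T \right)} = 4 - \left(T T + 25\right) = 4 - \left(T^{2} + 25\right) = 4 - \left(25 + T^{2}\right) = -21 - T^{2}$)
$E = \frac{1}{7}$ ($E = \frac{2}{-6 + 5 \left(-2 + 6\right)} = \frac{2}{-6 + 5 \cdot 4} = \frac{2}{-6 + 20} = \frac{2}{14} = 2 \cdot \frac{1}{14} = \frac{1}{7} \approx 0.14286$)
$h{\left(G \right)} = G + 2 G^{2}$ ($h{\left(G \right)} = \left(G^{2} + G^{2}\right) + G = 2 G^{2} + G = G + 2 G^{2}$)
$\frac{X{\left(-52 \right)}}{-791} + h{\left(E + \frac{34}{35} \right)} = \frac{-21 - \left(-52\right)^{2}}{-791} + \left(\frac{1}{7} + \frac{34}{35}\right) \left(1 + 2 \left(\frac{1}{7} + \frac{34}{35}\right)\right) = \left(-21 - 2704\right) \left(- \frac{1}{791}\right) + \left(\frac{1}{7} + 34 \cdot \frac{1}{35}\right) \left(1 + 2 \left(\frac{1}{7} + 34 \cdot \frac{1}{35}\right)\right) = \left(-21 - 2704\right) \left(- \frac{1}{791}\right) + \left(\frac{1}{7} + \frac{34}{35}\right) \left(1 + 2 \left(\frac{1}{7} + \frac{34}{35}\right)\right) = \left(-2725\right) \left(- \frac{1}{791}\right) + \frac{39 \left(1 + 2 \cdot \frac{39}{35}\right)}{35} = \frac{2725}{791} + \frac{39 \left(1 + \frac{78}{35}\right)}{35} = \frac{2725}{791} + \frac{39}{35} \cdot \frac{113}{35} = \frac{2725}{791} + \frac{4407}{1225} = \frac{974866}{138425}$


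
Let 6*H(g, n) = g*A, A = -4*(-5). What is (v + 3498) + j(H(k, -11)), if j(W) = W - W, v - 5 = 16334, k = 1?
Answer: 19837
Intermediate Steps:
v = 16339 (v = 5 + 16334 = 16339)
A = 20
H(g, n) = 10*g/3 (H(g, n) = (g*20)/6 = (20*g)/6 = 10*g/3)
j(W) = 0
(v + 3498) + j(H(k, -11)) = (16339 + 3498) + 0 = 19837 + 0 = 19837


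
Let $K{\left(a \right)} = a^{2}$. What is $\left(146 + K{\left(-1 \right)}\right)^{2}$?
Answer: $21609$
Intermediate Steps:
$\left(146 + K{\left(-1 \right)}\right)^{2} = \left(146 + \left(-1\right)^{2}\right)^{2} = \left(146 + 1\right)^{2} = 147^{2} = 21609$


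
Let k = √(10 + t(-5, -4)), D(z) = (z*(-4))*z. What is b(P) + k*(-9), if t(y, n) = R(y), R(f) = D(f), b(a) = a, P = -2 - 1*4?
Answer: -6 - 27*I*√10 ≈ -6.0 - 85.381*I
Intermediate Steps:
P = -6 (P = -2 - 4 = -6)
D(z) = -4*z² (D(z) = (-4*z)*z = -4*z²)
R(f) = -4*f²
t(y, n) = -4*y²
k = 3*I*√10 (k = √(10 - 4*(-5)²) = √(10 - 4*25) = √(10 - 100) = √(-90) = 3*I*√10 ≈ 9.4868*I)
b(P) + k*(-9) = -6 + (3*I*√10)*(-9) = -6 - 27*I*√10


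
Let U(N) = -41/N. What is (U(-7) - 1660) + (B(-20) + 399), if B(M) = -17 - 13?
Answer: -8996/7 ≈ -1285.1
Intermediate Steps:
B(M) = -30
(U(-7) - 1660) + (B(-20) + 399) = (-41/(-7) - 1660) + (-30 + 399) = (-41*(-1/7) - 1660) + 369 = (41/7 - 1660) + 369 = -11579/7 + 369 = -8996/7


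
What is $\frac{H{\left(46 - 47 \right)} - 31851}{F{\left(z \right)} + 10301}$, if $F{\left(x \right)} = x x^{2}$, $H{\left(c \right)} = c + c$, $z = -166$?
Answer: $\frac{31853}{4563995} \approx 0.0069792$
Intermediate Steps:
$H{\left(c \right)} = 2 c$
$F{\left(x \right)} = x^{3}$
$\frac{H{\left(46 - 47 \right)} - 31851}{F{\left(z \right)} + 10301} = \frac{2 \left(46 - 47\right) - 31851}{\left(-166\right)^{3} + 10301} = \frac{2 \left(46 - 47\right) - 31851}{-4574296 + 10301} = \frac{2 \left(-1\right) - 31851}{-4563995} = \left(-2 - 31851\right) \left(- \frac{1}{4563995}\right) = \left(-31853\right) \left(- \frac{1}{4563995}\right) = \frac{31853}{4563995}$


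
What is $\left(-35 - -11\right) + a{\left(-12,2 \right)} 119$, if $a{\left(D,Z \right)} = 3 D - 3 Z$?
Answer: $-5022$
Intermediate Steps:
$a{\left(D,Z \right)} = - 3 Z + 3 D$
$\left(-35 - -11\right) + a{\left(-12,2 \right)} 119 = \left(-35 - -11\right) + \left(\left(-3\right) 2 + 3 \left(-12\right)\right) 119 = \left(-35 + 11\right) + \left(-6 - 36\right) 119 = -24 - 4998 = -5022$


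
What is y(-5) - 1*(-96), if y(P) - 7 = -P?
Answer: 108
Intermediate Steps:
y(P) = 7 - P
y(-5) - 1*(-96) = (7 - 1*(-5)) - 1*(-96) = (7 + 5) + 96 = 12 + 96 = 108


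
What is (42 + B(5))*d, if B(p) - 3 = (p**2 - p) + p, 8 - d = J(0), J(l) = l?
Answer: 560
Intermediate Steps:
d = 8 (d = 8 - 1*0 = 8 + 0 = 8)
B(p) = 3 + p**2 (B(p) = 3 + ((p**2 - p) + p) = 3 + p**2)
(42 + B(5))*d = (42 + (3 + 5**2))*8 = (42 + (3 + 25))*8 = (42 + 28)*8 = 70*8 = 560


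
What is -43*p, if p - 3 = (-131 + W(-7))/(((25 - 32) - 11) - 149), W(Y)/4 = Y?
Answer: -28380/167 ≈ -169.94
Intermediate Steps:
W(Y) = 4*Y
p = 660/167 (p = 3 + (-131 + 4*(-7))/(((25 - 32) - 11) - 149) = 3 + (-131 - 28)/((-7 - 11) - 149) = 3 - 159/(-18 - 149) = 3 - 159/(-167) = 3 - 159*(-1/167) = 3 + 159/167 = 660/167 ≈ 3.9521)
-43*p = -43*660/167 = -28380/167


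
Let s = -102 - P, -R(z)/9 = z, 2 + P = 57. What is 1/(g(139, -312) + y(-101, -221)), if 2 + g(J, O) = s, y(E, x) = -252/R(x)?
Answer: -221/35167 ≈ -0.0062843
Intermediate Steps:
P = 55 (P = -2 + 57 = 55)
R(z) = -9*z
y(E, x) = 28/x (y(E, x) = -252*(-1/(9*x)) = -(-28)/x = 28/x)
s = -157 (s = -102 - 1*55 = -102 - 55 = -157)
g(J, O) = -159 (g(J, O) = -2 - 157 = -159)
1/(g(139, -312) + y(-101, -221)) = 1/(-159 + 28/(-221)) = 1/(-159 + 28*(-1/221)) = 1/(-159 - 28/221) = 1/(-35167/221) = -221/35167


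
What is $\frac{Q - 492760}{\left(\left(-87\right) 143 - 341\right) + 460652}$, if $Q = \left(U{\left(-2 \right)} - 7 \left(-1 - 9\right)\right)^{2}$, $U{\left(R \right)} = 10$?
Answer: $- \frac{16212}{14929} \approx -1.0859$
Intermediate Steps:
$Q = 6400$ ($Q = \left(10 - 7 \left(-1 - 9\right)\right)^{2} = \left(10 - -70\right)^{2} = \left(10 + 70\right)^{2} = 80^{2} = 6400$)
$\frac{Q - 492760}{\left(\left(-87\right) 143 - 341\right) + 460652} = \frac{6400 - 492760}{\left(\left(-87\right) 143 - 341\right) + 460652} = - \frac{486360}{\left(-12441 - 341\right) + 460652} = - \frac{486360}{-12782 + 460652} = - \frac{486360}{447870} = \left(-486360\right) \frac{1}{447870} = - \frac{16212}{14929}$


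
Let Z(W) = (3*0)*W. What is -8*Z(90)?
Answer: 0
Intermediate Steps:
Z(W) = 0 (Z(W) = 0*W = 0)
-8*Z(90) = -8*0 = 0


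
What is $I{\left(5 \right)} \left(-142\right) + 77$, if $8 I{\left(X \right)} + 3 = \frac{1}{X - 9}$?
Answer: $\frac{2155}{16} \approx 134.69$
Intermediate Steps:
$I{\left(X \right)} = - \frac{3}{8} + \frac{1}{8 \left(-9 + X\right)}$ ($I{\left(X \right)} = - \frac{3}{8} + \frac{1}{8 \left(X - 9\right)} = - \frac{3}{8} + \frac{1}{8 \left(-9 + X\right)}$)
$I{\left(5 \right)} \left(-142\right) + 77 = \frac{28 - 15}{8 \left(-9 + 5\right)} \left(-142\right) + 77 = \frac{28 - 15}{8 \left(-4\right)} \left(-142\right) + 77 = \frac{1}{8} \left(- \frac{1}{4}\right) 13 \left(-142\right) + 77 = \left(- \frac{13}{32}\right) \left(-142\right) + 77 = \frac{923}{16} + 77 = \frac{2155}{16}$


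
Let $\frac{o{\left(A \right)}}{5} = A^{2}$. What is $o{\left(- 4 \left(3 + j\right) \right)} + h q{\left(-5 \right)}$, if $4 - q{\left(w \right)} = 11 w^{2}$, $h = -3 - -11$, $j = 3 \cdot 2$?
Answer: $4312$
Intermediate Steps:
$j = 6$
$h = 8$ ($h = -3 + 11 = 8$)
$q{\left(w \right)} = 4 - 11 w^{2}$
$o{\left(A \right)} = 5 A^{2}$
$o{\left(- 4 \left(3 + j\right) \right)} + h q{\left(-5 \right)} = 5 \left(- 4 \left(3 + 6\right)\right)^{2} + 8 \left(4 - 11 \left(-5\right)^{2}\right) = 5 \left(\left(-4\right) 9\right)^{2} + 8 \left(4 - 275\right) = 5 \left(-36\right)^{2} + 8 \left(4 - 275\right) = 5 \cdot 1296 + 8 \left(-271\right) = 6480 - 2168 = 4312$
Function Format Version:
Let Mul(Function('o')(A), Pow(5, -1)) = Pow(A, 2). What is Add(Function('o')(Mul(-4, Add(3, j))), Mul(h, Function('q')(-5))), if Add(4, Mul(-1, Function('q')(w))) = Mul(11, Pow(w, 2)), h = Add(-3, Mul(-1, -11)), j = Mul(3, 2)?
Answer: 4312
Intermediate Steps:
j = 6
h = 8 (h = Add(-3, 11) = 8)
Function('q')(w) = Add(4, Mul(-11, Pow(w, 2))) (Function('q')(w) = Add(4, Mul(-1, Mul(11, Pow(w, 2)))) = Add(4, Mul(-11, Pow(w, 2))))
Function('o')(A) = Mul(5, Pow(A, 2))
Add(Function('o')(Mul(-4, Add(3, j))), Mul(h, Function('q')(-5))) = Add(Mul(5, Pow(Mul(-4, Add(3, 6)), 2)), Mul(8, Add(4, Mul(-11, Pow(-5, 2))))) = Add(Mul(5, Pow(Mul(-4, 9), 2)), Mul(8, Add(4, Mul(-11, 25)))) = Add(Mul(5, Pow(-36, 2)), Mul(8, Add(4, -275))) = Add(Mul(5, 1296), Mul(8, -271)) = Add(6480, -2168) = 4312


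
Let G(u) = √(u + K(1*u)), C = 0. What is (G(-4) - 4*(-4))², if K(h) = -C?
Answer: 252 + 64*I ≈ 252.0 + 64.0*I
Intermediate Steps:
K(h) = 0 (K(h) = -1*0 = 0)
G(u) = √u (G(u) = √(u + 0) = √u)
(G(-4) - 4*(-4))² = (√(-4) - 4*(-4))² = (2*I + 16)² = (16 + 2*I)²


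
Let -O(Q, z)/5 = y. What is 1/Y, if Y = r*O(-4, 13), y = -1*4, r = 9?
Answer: 1/180 ≈ 0.0055556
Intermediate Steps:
y = -4
O(Q, z) = 20 (O(Q, z) = -5*(-4) = 20)
Y = 180 (Y = 9*20 = 180)
1/Y = 1/180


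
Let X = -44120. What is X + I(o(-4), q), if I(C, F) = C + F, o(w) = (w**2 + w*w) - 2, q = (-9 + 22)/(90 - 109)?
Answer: -837723/19 ≈ -44091.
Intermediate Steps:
q = -13/19 (q = 13/(-19) = 13*(-1/19) = -13/19 ≈ -0.68421)
o(w) = -2 + 2*w**2 (o(w) = (w**2 + w**2) - 2 = 2*w**2 - 2 = -2 + 2*w**2)
X + I(o(-4), q) = -44120 + ((-2 + 2*(-4)**2) - 13/19) = -44120 + ((-2 + 2*16) - 13/19) = -44120 + ((-2 + 32) - 13/19) = -44120 + (30 - 13/19) = -44120 + 557/19 = -837723/19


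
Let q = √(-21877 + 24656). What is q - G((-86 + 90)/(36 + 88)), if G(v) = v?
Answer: -1/31 + √2779 ≈ 52.684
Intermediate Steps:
q = √2779 ≈ 52.716
q - G((-86 + 90)/(36 + 88)) = √2779 - (-86 + 90)/(36 + 88) = √2779 - 4/124 = √2779 - 1*1/31 = √2779 - 1/31 = -1/31 + √2779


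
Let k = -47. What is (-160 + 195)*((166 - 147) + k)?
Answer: -980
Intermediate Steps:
(-160 + 195)*((166 - 147) + k) = (-160 + 195)*((166 - 147) - 47) = 35*(19 - 47) = 35*(-28) = -980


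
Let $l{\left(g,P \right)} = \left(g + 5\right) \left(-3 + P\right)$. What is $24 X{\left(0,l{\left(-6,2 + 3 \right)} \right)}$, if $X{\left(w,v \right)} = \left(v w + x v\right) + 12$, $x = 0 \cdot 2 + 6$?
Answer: $0$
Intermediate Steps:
$x = 6$ ($x = 0 + 6 = 6$)
$l{\left(g,P \right)} = \left(-3 + P\right) \left(5 + g\right)$ ($l{\left(g,P \right)} = \left(5 + g\right) \left(-3 + P\right) = \left(-3 + P\right) \left(5 + g\right)$)
$X{\left(w,v \right)} = 12 + 6 v + v w$ ($X{\left(w,v \right)} = \left(v w + 6 v\right) + 12 = \left(6 v + v w\right) + 12 = 12 + 6 v + v w$)
$24 X{\left(0,l{\left(-6,2 + 3 \right)} \right)} = 24 \left(12 + 6 \left(-15 - -18 + 5 \left(2 + 3\right) + \left(2 + 3\right) \left(-6\right)\right) + \left(-15 - -18 + 5 \left(2 + 3\right) + \left(2 + 3\right) \left(-6\right)\right) 0\right) = 24 \left(12 + 6 \left(-15 + 18 + 5 \cdot 5 + 5 \left(-6\right)\right) + \left(-15 + 18 + 5 \cdot 5 + 5 \left(-6\right)\right) 0\right) = 24 \left(12 + 6 \left(-15 + 18 + 25 - 30\right) + \left(-15 + 18 + 25 - 30\right) 0\right) = 24 \left(12 + 6 \left(-2\right) - 0\right) = 24 \left(12 - 12 + 0\right) = 24 \cdot 0 = 0$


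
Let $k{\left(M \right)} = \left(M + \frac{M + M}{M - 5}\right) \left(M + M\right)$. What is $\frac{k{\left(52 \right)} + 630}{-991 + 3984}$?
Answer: $\frac{294602}{140671} \approx 2.0943$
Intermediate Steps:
$k{\left(M \right)} = 2 M \left(M + \frac{2 M}{-5 + M}\right)$ ($k{\left(M \right)} = \left(M + \frac{2 M}{-5 + M}\right) 2 M = 2 M \left(M + \frac{2 M}{-5 + M}\right)$)
$\frac{k{\left(52 \right)} + 630}{-991 + 3984} = \frac{\frac{2 \cdot 52^{2} \left(-3 + 52\right)}{-5 + 52} + 630}{-991 + 3984} = \frac{2 \cdot 2704 \cdot \frac{1}{47} \cdot 49 + 630}{2993} = \left(2 \cdot 2704 \cdot \frac{1}{47} \cdot 49 + 630\right) \frac{1}{2993} = \left(\frac{264992}{47} + 630\right) \frac{1}{2993} = \frac{294602}{47} \cdot \frac{1}{2993} = \frac{294602}{140671}$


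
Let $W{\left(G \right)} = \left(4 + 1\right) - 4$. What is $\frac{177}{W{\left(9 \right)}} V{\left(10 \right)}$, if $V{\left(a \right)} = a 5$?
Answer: $8850$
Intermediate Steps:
$W{\left(G \right)} = 1$ ($W{\left(G \right)} = 5 - 4 = 1$)
$V{\left(a \right)} = 5 a$
$\frac{177}{W{\left(9 \right)}} V{\left(10 \right)} = \frac{177}{1} \cdot 5 \cdot 10 = 177 \cdot 1 \cdot 50 = 177 \cdot 50 = 8850$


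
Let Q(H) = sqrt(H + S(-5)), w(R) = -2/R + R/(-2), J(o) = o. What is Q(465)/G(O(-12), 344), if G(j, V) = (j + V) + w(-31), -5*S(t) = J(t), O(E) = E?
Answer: 62*sqrt(466)/21549 ≈ 0.062109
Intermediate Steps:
w(R) = -2/R - R/2 (w(R) = -2/R + R*(-1/2) = -2/R - R/2)
S(t) = -t/5
G(j, V) = 965/62 + V + j (G(j, V) = (j + V) + (-2/(-31) - 1/2*(-31)) = (V + j) + (-2*(-1/31) + 31/2) = (V + j) + (2/31 + 31/2) = (V + j) + 965/62 = 965/62 + V + j)
Q(H) = sqrt(1 + H) (Q(H) = sqrt(H - 1/5*(-5)) = sqrt(H + 1) = sqrt(1 + H))
Q(465)/G(O(-12), 344) = sqrt(1 + 465)/(965/62 + 344 - 12) = sqrt(466)/(21549/62) = sqrt(466)*(62/21549) = 62*sqrt(466)/21549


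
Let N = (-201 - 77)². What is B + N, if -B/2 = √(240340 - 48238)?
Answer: 77284 - 2*√192102 ≈ 76407.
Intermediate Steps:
N = 77284 (N = (-278)² = 77284)
B = -2*√192102 (B = -2*√(240340 - 48238) = -2*√192102 ≈ -876.59)
B + N = -2*√192102 + 77284 = 77284 - 2*√192102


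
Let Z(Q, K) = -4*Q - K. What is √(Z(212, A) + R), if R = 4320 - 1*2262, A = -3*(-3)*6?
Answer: 34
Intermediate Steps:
A = 54 (A = 9*6 = 54)
Z(Q, K) = -K - 4*Q
R = 2058 (R = 4320 - 2262 = 2058)
√(Z(212, A) + R) = √((-1*54 - 4*212) + 2058) = √((-54 - 848) + 2058) = √(-902 + 2058) = √1156 = 34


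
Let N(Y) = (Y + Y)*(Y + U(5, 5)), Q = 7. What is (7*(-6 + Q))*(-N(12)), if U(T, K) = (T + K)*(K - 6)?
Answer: -336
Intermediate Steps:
U(T, K) = (-6 + K)*(K + T) (U(T, K) = (K + T)*(-6 + K) = (-6 + K)*(K + T))
N(Y) = 2*Y*(-10 + Y) (N(Y) = (Y + Y)*(Y + (5² - 6*5 - 6*5 + 5*5)) = (2*Y)*(Y + (25 - 30 - 30 + 25)) = (2*Y)*(Y - 10) = (2*Y)*(-10 + Y) = 2*Y*(-10 + Y))
(7*(-6 + Q))*(-N(12)) = (7*(-6 + 7))*(-2*12*(-10 + 12)) = (7*1)*(-2*12*2) = 7*(-1*48) = 7*(-48) = -336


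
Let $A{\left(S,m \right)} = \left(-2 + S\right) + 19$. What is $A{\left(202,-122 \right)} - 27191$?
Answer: $-26972$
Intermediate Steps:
$A{\left(S,m \right)} = 17 + S$
$A{\left(202,-122 \right)} - 27191 = \left(17 + 202\right) - 27191 = 219 - 27191 = -26972$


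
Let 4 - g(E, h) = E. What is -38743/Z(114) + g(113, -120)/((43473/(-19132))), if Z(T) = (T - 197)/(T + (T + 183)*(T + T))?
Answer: 114244508284574/3608259 ≈ 3.1662e+7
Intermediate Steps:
Z(T) = (-197 + T)/(T + 2*T*(183 + T)) (Z(T) = (-197 + T)/(T + (183 + T)*(2*T)) = (-197 + T)/(T + 2*T*(183 + T)))
g(E, h) = 4 - E
-38743/Z(114) + g(113, -120)/((43473/(-19132))) = -38743*114*(367 + 2*114)/(-197 + 114) + (4 - 1*113)/((43473/(-19132))) = -38743/((1/114)*(-83)/(367 + 228)) + (4 - 113)/((43473*(-1/19132))) = -38743/((1/114)*(-83)/595) - 109/(-43473/19132) = -38743/((1/114)*(1/595)*(-83)) - 109*(-19132/43473) = -38743/(-83/67830) + 2085388/43473 = -38743*(-67830/83) + 2085388/43473 = 2627937690/83 + 2085388/43473 = 114244508284574/3608259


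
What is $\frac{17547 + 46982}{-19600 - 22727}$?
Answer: $- \frac{64529}{42327} \approx -1.5245$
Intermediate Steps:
$\frac{17547 + 46982}{-19600 - 22727} = \frac{64529}{-42327} = 64529 \left(- \frac{1}{42327}\right) = - \frac{64529}{42327}$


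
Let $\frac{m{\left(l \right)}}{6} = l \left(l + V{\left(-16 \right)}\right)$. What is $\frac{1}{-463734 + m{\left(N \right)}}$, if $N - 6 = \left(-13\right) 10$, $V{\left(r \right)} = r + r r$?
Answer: $- \frac{1}{550038} \approx -1.8181 \cdot 10^{-6}$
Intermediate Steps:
$V{\left(r \right)} = r + r^{2}$
$N = -124$ ($N = 6 - 130 = -124$)
$m{\left(l \right)} = 6 l \left(240 + l\right)$ ($m{\left(l \right)} = 6 l \left(l - 16 \left(1 - 16\right)\right) = 6 l \left(l - -240\right) = 6 l \left(l + 240\right) = 6 l \left(240 + l\right)$)
$\frac{1}{-463734 + m{\left(N \right)}} = \frac{1}{-463734 + 6 \left(-124\right) \left(240 - 124\right)} = \frac{1}{-463734 + 6 \left(-124\right) 116} = \frac{1}{-463734 - 86304} = \frac{1}{-550038} = - \frac{1}{550038}$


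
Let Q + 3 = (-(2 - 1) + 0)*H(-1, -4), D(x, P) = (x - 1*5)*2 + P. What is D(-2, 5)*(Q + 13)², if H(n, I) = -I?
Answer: -324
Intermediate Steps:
D(x, P) = -10 + P + 2*x (D(x, P) = (x - 5)*2 + P = (-5 + x)*2 + P = (-10 + 2*x) + P = -10 + P + 2*x)
Q = -7 (Q = -3 + (-(2 - 1) + 0)*(-1*(-4)) = -3 + (-1*1 + 0)*4 = -3 + (-1 + 0)*4 = -3 - 1*4 = -3 - 4 = -7)
D(-2, 5)*(Q + 13)² = (-10 + 5 + 2*(-2))*(-7 + 13)² = (-10 + 5 - 4)*6² = -9*36 = -324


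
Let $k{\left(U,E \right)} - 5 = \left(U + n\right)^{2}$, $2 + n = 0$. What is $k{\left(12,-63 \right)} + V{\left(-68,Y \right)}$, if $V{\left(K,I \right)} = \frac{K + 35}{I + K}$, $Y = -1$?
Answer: $\frac{2426}{23} \approx 105.48$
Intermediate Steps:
$n = -2$ ($n = -2 + 0 = -2$)
$V{\left(K,I \right)} = \frac{35 + K}{I + K}$
$k{\left(U,E \right)} = 5 + \left(-2 + U\right)^{2}$ ($k{\left(U,E \right)} = 5 + \left(U - 2\right)^{2} = 5 + \left(-2 + U\right)^{2}$)
$k{\left(12,-63 \right)} + V{\left(-68,Y \right)} = \left(5 + \left(-2 + 12\right)^{2}\right) + \frac{35 - 68}{-1 - 68} = \left(5 + 10^{2}\right) + \frac{1}{-69} \left(-33\right) = \left(5 + 100\right) - - \frac{11}{23} = 105 + \frac{11}{23} = \frac{2426}{23}$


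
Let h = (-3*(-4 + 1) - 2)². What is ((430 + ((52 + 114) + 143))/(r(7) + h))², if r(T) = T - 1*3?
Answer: 546121/2809 ≈ 194.42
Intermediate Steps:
r(T) = -3 + T (r(T) = T - 3 = -3 + T)
h = 49 (h = (-3*(-3) - 2)² = (9 - 2)² = 7² = 49)
((430 + ((52 + 114) + 143))/(r(7) + h))² = ((430 + ((52 + 114) + 143))/((-3 + 7) + 49))² = ((430 + (166 + 143))/(4 + 49))² = ((430 + 309)/53)² = (739*(1/53))² = (739/53)² = 546121/2809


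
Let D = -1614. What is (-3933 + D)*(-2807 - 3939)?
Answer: 37420062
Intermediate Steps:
(-3933 + D)*(-2807 - 3939) = (-3933 - 1614)*(-2807 - 3939) = -5547*(-6746) = 37420062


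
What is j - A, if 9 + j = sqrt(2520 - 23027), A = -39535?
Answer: 39526 + I*sqrt(20507) ≈ 39526.0 + 143.2*I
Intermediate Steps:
j = -9 + I*sqrt(20507) (j = -9 + sqrt(2520 - 23027) = -9 + sqrt(-20507) = -9 + I*sqrt(20507) ≈ -9.0 + 143.2*I)
j - A = (-9 + I*sqrt(20507)) - 1*(-39535) = (-9 + I*sqrt(20507)) + 39535 = 39526 + I*sqrt(20507)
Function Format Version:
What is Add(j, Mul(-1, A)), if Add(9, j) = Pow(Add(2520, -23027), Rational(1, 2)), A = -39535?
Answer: Add(39526, Mul(I, Pow(20507, Rational(1, 2)))) ≈ Add(39526., Mul(143.20, I))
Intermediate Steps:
j = Add(-9, Mul(I, Pow(20507, Rational(1, 2)))) (j = Add(-9, Pow(Add(2520, -23027), Rational(1, 2))) = Add(-9, Pow(-20507, Rational(1, 2))) = Add(-9, Mul(I, Pow(20507, Rational(1, 2)))) ≈ Add(-9.0000, Mul(143.20, I)))
Add(j, Mul(-1, A)) = Add(Add(-9, Mul(I, Pow(20507, Rational(1, 2)))), Mul(-1, -39535)) = Add(Add(-9, Mul(I, Pow(20507, Rational(1, 2)))), 39535) = Add(39526, Mul(I, Pow(20507, Rational(1, 2))))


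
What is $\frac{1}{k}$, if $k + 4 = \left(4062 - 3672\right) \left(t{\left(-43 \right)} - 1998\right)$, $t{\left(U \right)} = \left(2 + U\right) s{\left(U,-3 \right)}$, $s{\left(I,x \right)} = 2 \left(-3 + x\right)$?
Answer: $- \frac{1}{587344} \approx -1.7026 \cdot 10^{-6}$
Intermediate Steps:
$s{\left(I,x \right)} = -6 + 2 x$
$t{\left(U \right)} = -24 - 12 U$ ($t{\left(U \right)} = \left(2 + U\right) \left(-6 + 2 \left(-3\right)\right) = \left(2 + U\right) \left(-6 - 6\right) = \left(2 + U\right) \left(-12\right) = -24 - 12 U$)
$k = -587344$ ($k = -4 + \left(4062 - 3672\right) \left(\left(-24 - -516\right) - 1998\right) = -4 + 390 \left(\left(-24 + 516\right) - 1998\right) = -4 + 390 \left(492 - 1998\right) = -4 + 390 \left(-1506\right) = -4 - 587340 = -587344$)
$\frac{1}{k} = \frac{1}{-587344} = - \frac{1}{587344}$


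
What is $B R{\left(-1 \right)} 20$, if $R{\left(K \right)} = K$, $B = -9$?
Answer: $180$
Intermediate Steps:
$B R{\left(-1 \right)} 20 = \left(-9\right) \left(-1\right) 20 = 9 \cdot 20 = 180$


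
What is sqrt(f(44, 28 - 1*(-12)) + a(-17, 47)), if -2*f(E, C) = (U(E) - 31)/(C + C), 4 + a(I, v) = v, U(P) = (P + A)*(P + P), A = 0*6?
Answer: sqrt(30390)/40 ≈ 4.3582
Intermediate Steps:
A = 0
U(P) = 2*P**2 (U(P) = (P + 0)*(P + P) = P*(2*P) = 2*P**2)
a(I, v) = -4 + v
f(E, C) = -(-31 + 2*E**2)/(4*C) (f(E, C) = -(2*E**2 - 31)/(2*(C + C)) = -(-31 + 2*E**2)/(2*(2*C)) = -(-31 + 2*E**2)*1/(2*C)/2 = -(-31 + 2*E**2)/(4*C))
sqrt(f(44, 28 - 1*(-12)) + a(-17, 47)) = sqrt((31 - 2*44**2)/(4*(28 - 1*(-12))) + (-4 + 47)) = sqrt((31 - 2*1936)/(4*(28 + 12)) + 43) = sqrt((1/4)*(31 - 3872)/40 + 43) = sqrt((1/4)*(1/40)*(-3841) + 43) = sqrt(-3841/160 + 43) = sqrt(3039/160) = sqrt(30390)/40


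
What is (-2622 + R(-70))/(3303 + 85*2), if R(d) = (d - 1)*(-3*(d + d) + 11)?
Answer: -33223/3473 ≈ -9.5661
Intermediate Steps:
R(d) = (-1 + d)*(11 - 6*d) (R(d) = (-1 + d)*(-6*d + 11) = (-1 + d)*(11 - 6*d))
(-2622 + R(-70))/(3303 + 85*2) = (-2622 + (-11 - 6*(-70)² + 17*(-70)))/(3303 + 85*2) = (-2622 + (-11 - 6*4900 - 1190))/(3303 + 170) = (-2622 + (-11 - 29400 - 1190))/3473 = (-2622 - 30601)*(1/3473) = -33223*1/3473 = -33223/3473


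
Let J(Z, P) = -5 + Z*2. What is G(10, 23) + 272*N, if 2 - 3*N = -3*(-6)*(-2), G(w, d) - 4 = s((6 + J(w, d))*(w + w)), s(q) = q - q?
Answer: 10348/3 ≈ 3449.3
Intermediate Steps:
J(Z, P) = -5 + 2*Z
s(q) = 0
G(w, d) = 4 (G(w, d) = 4 + 0 = 4)
N = 38/3 (N = 2/3 - (-3*(-6))*(-2)/3 = 2/3 - 6*(-2) = 2/3 - 1/3*(-36) = 2/3 + 12 = 38/3 ≈ 12.667)
G(10, 23) + 272*N = 4 + 272*(38/3) = 4 + 10336/3 = 10348/3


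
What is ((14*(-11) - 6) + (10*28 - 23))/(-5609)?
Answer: -97/5609 ≈ -0.017294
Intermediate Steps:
((14*(-11) - 6) + (10*28 - 23))/(-5609) = ((-154 - 6) + (280 - 23))*(-1/5609) = (-160 + 257)*(-1/5609) = 97*(-1/5609) = -97/5609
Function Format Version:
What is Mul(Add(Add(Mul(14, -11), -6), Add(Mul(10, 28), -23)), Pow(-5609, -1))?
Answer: Rational(-97, 5609) ≈ -0.017294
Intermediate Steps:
Mul(Add(Add(Mul(14, -11), -6), Add(Mul(10, 28), -23)), Pow(-5609, -1)) = Mul(Add(Add(-154, -6), Add(280, -23)), Rational(-1, 5609)) = Mul(Add(-160, 257), Rational(-1, 5609)) = Mul(97, Rational(-1, 5609)) = Rational(-97, 5609)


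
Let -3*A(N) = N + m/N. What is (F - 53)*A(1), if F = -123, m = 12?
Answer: 2288/3 ≈ 762.67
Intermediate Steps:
A(N) = -4/N - N/3 (A(N) = -(N + 12/N)/3 = -4/N - N/3)
(F - 53)*A(1) = (-123 - 53)*(-4/1 - 1/3*1) = -176*(-4*1 - 1/3) = -176*(-4 - 1/3) = -176*(-13/3) = 2288/3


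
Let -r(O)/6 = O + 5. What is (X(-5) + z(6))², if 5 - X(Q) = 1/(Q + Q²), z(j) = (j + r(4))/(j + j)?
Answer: 361/400 ≈ 0.90250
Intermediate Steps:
r(O) = -30 - 6*O (r(O) = -6*(O + 5) = -6*(5 + O) = -30 - 6*O)
z(j) = (-54 + j)/(2*j) (z(j) = (j + (-30 - 6*4))/(j + j) = (j + (-30 - 24))/((2*j)) = (j - 54)*(1/(2*j)) = (-54 + j)*(1/(2*j)) = (-54 + j)/(2*j))
X(Q) = 5 - 1/(Q + Q²)
(X(-5) + z(6))² = ((-1 + 5*(-5) + 5*(-5)²)/((-5)*(1 - 5)) + (½)*(-54 + 6)/6)² = (-⅕*(-1 - 25 + 5*25)/(-4) + (½)*(⅙)*(-48))² = (-⅕*(-¼)*(-1 - 25 + 125) - 4)² = (-⅕*(-¼)*99 - 4)² = (99/20 - 4)² = (19/20)² = 361/400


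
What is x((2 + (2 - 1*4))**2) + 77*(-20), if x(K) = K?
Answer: -1540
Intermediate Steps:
x((2 + (2 - 1*4))**2) + 77*(-20) = (2 + (2 - 1*4))**2 + 77*(-20) = (2 + (2 - 4))**2 - 1540 = (2 - 2)**2 - 1540 = 0**2 - 1540 = 0 - 1540 = -1540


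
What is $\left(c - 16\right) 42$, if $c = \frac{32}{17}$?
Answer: $- \frac{10080}{17} \approx -592.94$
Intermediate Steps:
$c = \frac{32}{17}$ ($c = 32 \cdot \frac{1}{17} = \frac{32}{17} \approx 1.8824$)
$\left(c - 16\right) 42 = \left(\frac{32}{17} - 16\right) 42 = \left(- \frac{240}{17}\right) 42 = - \frac{10080}{17}$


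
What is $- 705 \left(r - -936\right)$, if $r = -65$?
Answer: $-614055$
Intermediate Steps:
$- 705 \left(r - -936\right) = - 705 \left(-65 - -936\right) = - 705 \left(-65 + 936\right) = \left(-705\right) 871 = -614055$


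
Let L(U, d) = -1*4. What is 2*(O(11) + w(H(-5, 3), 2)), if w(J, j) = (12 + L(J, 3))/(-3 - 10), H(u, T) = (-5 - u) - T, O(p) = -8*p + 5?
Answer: -2174/13 ≈ -167.23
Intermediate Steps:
O(p) = 5 - 8*p
L(U, d) = -4
H(u, T) = -5 - T - u
w(J, j) = -8/13 (w(J, j) = (12 - 4)/(-3 - 10) = 8/(-13) = 8*(-1/13) = -8/13)
2*(O(11) + w(H(-5, 3), 2)) = 2*((5 - 8*11) - 8/13) = 2*((5 - 88) - 8/13) = 2*(-83 - 8/13) = 2*(-1087/13) = -2174/13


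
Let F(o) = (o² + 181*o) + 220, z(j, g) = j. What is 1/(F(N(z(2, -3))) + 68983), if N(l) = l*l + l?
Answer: 1/70325 ≈ 1.4220e-5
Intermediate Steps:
N(l) = l + l² (N(l) = l² + l = l + l²)
F(o) = 220 + o² + 181*o
1/(F(N(z(2, -3))) + 68983) = 1/((220 + (2*(1 + 2))² + 181*(2*(1 + 2))) + 68983) = 1/((220 + (2*3)² + 181*(2*3)) + 68983) = 1/((220 + 6² + 181*6) + 68983) = 1/((220 + 36 + 1086) + 68983) = 1/(1342 + 68983) = 1/70325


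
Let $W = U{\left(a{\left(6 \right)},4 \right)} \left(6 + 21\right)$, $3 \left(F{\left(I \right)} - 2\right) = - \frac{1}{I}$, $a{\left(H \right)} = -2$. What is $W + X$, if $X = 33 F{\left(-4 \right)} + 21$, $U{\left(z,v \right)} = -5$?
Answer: $- \frac{181}{4} \approx -45.25$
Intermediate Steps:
$F{\left(I \right)} = 2 - \frac{1}{3 I}$ ($F{\left(I \right)} = 2 + \frac{\left(-1\right) \frac{1}{I}}{3} = 2 - \frac{1}{3 I}$)
$W = -135$ ($W = - 5 \left(6 + 21\right) = \left(-5\right) 27 = -135$)
$X = \frac{359}{4}$ ($X = 33 \left(2 - \frac{1}{3 \left(-4\right)}\right) + 21 = 33 \left(2 - - \frac{1}{12}\right) + 21 = 33 \left(2 + \frac{1}{12}\right) + 21 = 33 \cdot \frac{25}{12} + 21 = \frac{275}{4} + 21 = \frac{359}{4} \approx 89.75$)
$W + X = -135 + \frac{359}{4} = - \frac{181}{4}$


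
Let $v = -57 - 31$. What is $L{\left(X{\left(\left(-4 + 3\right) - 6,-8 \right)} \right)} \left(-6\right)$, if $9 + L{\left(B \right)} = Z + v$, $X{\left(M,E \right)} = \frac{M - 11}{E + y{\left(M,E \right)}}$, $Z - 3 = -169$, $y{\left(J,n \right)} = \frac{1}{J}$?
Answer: $1578$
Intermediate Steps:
$v = -88$
$Z = -166$ ($Z = 3 - 169 = -166$)
$X{\left(M,E \right)} = \frac{-11 + M}{E + \frac{1}{M}}$ ($X{\left(M,E \right)} = \frac{M - 11}{E + \frac{1}{M}} = \frac{-11 + M}{E + \frac{1}{M}}$)
$L{\left(B \right)} = -263$ ($L{\left(B \right)} = -9 - 254 = -263$)
$L{\left(X{\left(\left(-4 + 3\right) - 6,-8 \right)} \right)} \left(-6\right) = \left(-263\right) \left(-6\right) = 1578$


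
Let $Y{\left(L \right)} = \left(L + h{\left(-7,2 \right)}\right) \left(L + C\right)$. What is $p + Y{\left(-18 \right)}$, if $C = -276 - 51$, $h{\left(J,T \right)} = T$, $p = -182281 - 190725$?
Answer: $-367486$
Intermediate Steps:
$p = -373006$
$C = -327$ ($C = -276 - 51 = -327$)
$Y{\left(L \right)} = \left(-327 + L\right) \left(2 + L\right)$ ($Y{\left(L \right)} = \left(L + 2\right) \left(L - 327\right) = \left(2 + L\right) \left(-327 + L\right) = \left(-327 + L\right) \left(2 + L\right)$)
$p + Y{\left(-18 \right)} = -373006 - \left(-5196 - 324\right) = -373006 + \left(-654 + 324 + 5850\right) = -373006 + 5520 = -367486$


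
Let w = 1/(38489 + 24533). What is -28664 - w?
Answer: -1806462609/63022 ≈ -28664.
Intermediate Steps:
w = 1/63022 ≈ 1.5867e-5
-28664 - w = -28664 - 1*1/63022 = -28664 - 1/63022 = -1806462609/63022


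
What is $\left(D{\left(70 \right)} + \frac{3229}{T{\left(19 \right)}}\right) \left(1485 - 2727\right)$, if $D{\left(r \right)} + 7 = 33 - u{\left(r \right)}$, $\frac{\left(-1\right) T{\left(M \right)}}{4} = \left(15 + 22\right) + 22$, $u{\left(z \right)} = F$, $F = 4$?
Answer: $- \frac{1219023}{118} \approx -10331.0$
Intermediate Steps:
$u{\left(z \right)} = 4$
$T{\left(M \right)} = -236$ ($T{\left(M \right)} = - 4 \left(\left(15 + 22\right) + 22\right) = - 4 \left(37 + 22\right) = \left(-4\right) 59 = -236$)
$D{\left(r \right)} = 22$ ($D{\left(r \right)} = -7 + \left(33 - 4\right) = -7 + 29 = 22$)
$\left(D{\left(70 \right)} + \frac{3229}{T{\left(19 \right)}}\right) \left(1485 - 2727\right) = \left(22 + \frac{3229}{-236}\right) \left(1485 - 2727\right) = \left(22 + 3229 \left(- \frac{1}{236}\right)\right) \left(-1242\right) = \left(22 - \frac{3229}{236}\right) \left(-1242\right) = \frac{1963}{236} \left(-1242\right) = - \frac{1219023}{118}$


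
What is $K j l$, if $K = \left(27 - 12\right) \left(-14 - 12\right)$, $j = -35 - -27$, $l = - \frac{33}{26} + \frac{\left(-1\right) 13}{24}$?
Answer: $-5650$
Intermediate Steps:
$l = - \frac{565}{312}$ ($l = \left(-33\right) \frac{1}{26} - \frac{13}{24} = - \frac{33}{26} - \frac{13}{24} = - \frac{565}{312} \approx -1.8109$)
$j = -8$ ($j = -35 + 27 = -8$)
$K = -390$ ($K = 15 \left(-26\right) = -390$)
$K j l = \left(-390\right) \left(-8\right) \left(- \frac{565}{312}\right) = 3120 \left(- \frac{565}{312}\right) = -5650$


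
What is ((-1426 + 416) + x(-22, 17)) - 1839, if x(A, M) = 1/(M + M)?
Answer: -96865/34 ≈ -2849.0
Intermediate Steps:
x(A, M) = 1/(2*M)
((-1426 + 416) + x(-22, 17)) - 1839 = ((-1426 + 416) + (1/2)/17) - 1839 = (-1010 + (1/2)*(1/17)) - 1839 = (-1010 + 1/34) - 1839 = -34339/34 - 1839 = -96865/34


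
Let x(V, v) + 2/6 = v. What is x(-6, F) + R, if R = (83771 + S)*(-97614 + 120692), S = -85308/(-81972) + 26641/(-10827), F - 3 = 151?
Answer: 160471998047551/83007 ≈ 1.9332e+9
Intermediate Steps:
F = 154 (F = 3 + 151 = 154)
S = -1296488/913077 (S = -85308*(-1/81972) + 26641*(-1/10827) = 7109/6831 - 26641/10827 = -1296488/913077 ≈ -1.4199)
x(V, v) = -⅓ + v
R = 160471985292142/83007 (R = (83771 - 1296488/913077)*(-97614 + 120692) = (76488076879/913077)*23078 = 160471985292142/83007 ≈ 1.9332e+9)
x(-6, F) + R = (-⅓ + 154) + 160471985292142/83007 = 461/3 + 160471985292142/83007 = 160471998047551/83007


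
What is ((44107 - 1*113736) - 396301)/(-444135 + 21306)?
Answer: 51770/46981 ≈ 1.1019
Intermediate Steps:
((44107 - 1*113736) - 396301)/(-444135 + 21306) = ((44107 - 113736) - 396301)/(-422829) = (-69629 - 396301)*(-1/422829) = -465930*(-1/422829) = 51770/46981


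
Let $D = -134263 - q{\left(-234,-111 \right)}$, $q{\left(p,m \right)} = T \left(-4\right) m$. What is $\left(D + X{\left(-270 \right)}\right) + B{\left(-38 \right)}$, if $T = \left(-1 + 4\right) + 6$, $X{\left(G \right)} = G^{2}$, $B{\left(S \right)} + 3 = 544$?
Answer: $-64818$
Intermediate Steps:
$B{\left(S \right)} = 541$ ($B{\left(S \right)} = -3 + 544 = 541$)
$T = 9$ ($T = 3 + 6 = 9$)
$q{\left(p,m \right)} = - 36 m$ ($q{\left(p,m \right)} = 9 \left(-4\right) m = - 36 m$)
$D = -138259$ ($D = -134263 - \left(-36\right) \left(-111\right) = -134263 - 3996 = -138259$)
$\left(D + X{\left(-270 \right)}\right) + B{\left(-38 \right)} = \left(-138259 + \left(-270\right)^{2}\right) + 541 = \left(-138259 + 72900\right) + 541 = -65359 + 541 = -64818$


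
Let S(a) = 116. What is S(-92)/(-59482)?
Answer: -58/29741 ≈ -0.0019502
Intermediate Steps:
S(-92)/(-59482) = 116/(-59482) = 116*(-1/59482) = -58/29741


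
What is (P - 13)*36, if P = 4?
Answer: -324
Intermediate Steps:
(P - 13)*36 = (4 - 13)*36 = -9*36 = -324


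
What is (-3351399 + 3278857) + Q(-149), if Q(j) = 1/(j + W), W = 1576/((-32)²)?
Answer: -1369230378/18875 ≈ -72542.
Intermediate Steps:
W = 197/128 (W = 1576/1024 = 1576*(1/1024) = 197/128 ≈ 1.5391)
Q(j) = 1/(197/128 + j) (Q(j) = 1/(j + 197/128) = 1/(197/128 + j))
(-3351399 + 3278857) + Q(-149) = (-3351399 + 3278857) + 128/(197 + 128*(-149)) = -72542 + 128/(197 - 19072) = -72542 + 128/(-18875) = -72542 + 128*(-1/18875) = -72542 - 128/18875 = -1369230378/18875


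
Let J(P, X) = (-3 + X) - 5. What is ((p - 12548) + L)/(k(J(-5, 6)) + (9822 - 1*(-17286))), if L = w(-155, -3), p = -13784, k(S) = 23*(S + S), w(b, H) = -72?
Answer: -6601/6754 ≈ -0.97735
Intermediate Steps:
J(P, X) = -8 + X
k(S) = 46*S (k(S) = 23*(2*S) = 46*S)
L = -72
((p - 12548) + L)/(k(J(-5, 6)) + (9822 - 1*(-17286))) = ((-13784 - 12548) - 72)/(46*(-8 + 6) + (9822 - 1*(-17286))) = (-26332 - 72)/(46*(-2) + (9822 + 17286)) = -26404/(-92 + 27108) = -26404/27016 = -26404*1/27016 = -6601/6754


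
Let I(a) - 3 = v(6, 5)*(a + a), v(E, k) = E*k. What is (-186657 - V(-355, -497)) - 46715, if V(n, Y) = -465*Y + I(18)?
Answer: -465560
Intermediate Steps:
I(a) = 3 + 60*a (I(a) = 3 + (6*5)*(a + a) = 3 + 30*(2*a) = 3 + 60*a)
V(n, Y) = 1083 - 465*Y (V(n, Y) = -465*Y + (3 + 60*18) = -465*Y + (3 + 1080) = -465*Y + 1083 = 1083 - 465*Y)
(-186657 - V(-355, -497)) - 46715 = (-186657 - (1083 - 465*(-497))) - 46715 = (-186657 - (1083 + 231105)) - 46715 = (-186657 - 1*232188) - 46715 = (-186657 - 232188) - 46715 = -418845 - 46715 = -465560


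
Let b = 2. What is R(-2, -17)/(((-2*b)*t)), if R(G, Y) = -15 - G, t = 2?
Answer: 13/8 ≈ 1.6250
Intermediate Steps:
R(-2, -17)/(((-2*b)*t)) = (-15 - 1*(-2))/((-2*2*2)) = (-15 + 2)/((-4*2)) = -13/(-8) = -13*(-⅛) = 13/8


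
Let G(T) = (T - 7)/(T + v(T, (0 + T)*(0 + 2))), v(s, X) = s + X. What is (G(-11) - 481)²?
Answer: 111788329/484 ≈ 2.3097e+5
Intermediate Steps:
v(s, X) = X + s
G(T) = (-7 + T)/(4*T) (G(T) = (T - 7)/(T + ((0 + T)*(0 + 2) + T)) = (-7 + T)/(T + (T*2 + T)) = (-7 + T)/(T + (2*T + T)) = (-7 + T)/(T + 3*T) = (-7 + T)/((4*T)) = (-7 + T)*(1/(4*T)) = (-7 + T)/(4*T))
(G(-11) - 481)² = ((¼)*(-7 - 11)/(-11) - 481)² = ((¼)*(-1/11)*(-18) - 481)² = (9/22 - 481)² = (-10573/22)² = 111788329/484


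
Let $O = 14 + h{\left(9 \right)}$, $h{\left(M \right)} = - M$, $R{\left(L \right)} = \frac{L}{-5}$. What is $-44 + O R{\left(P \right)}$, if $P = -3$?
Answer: $-41$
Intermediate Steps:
$R{\left(L \right)} = - \frac{L}{5}$ ($R{\left(L \right)} = L \left(- \frac{1}{5}\right) = - \frac{L}{5}$)
$O = 5$ ($O = 14 - 9 = 5$)
$-44 + O R{\left(P \right)} = -44 + 5 \left(\left(- \frac{1}{5}\right) \left(-3\right)\right) = -44 + 5 \cdot \frac{3}{5} = -44 + 3 = -41$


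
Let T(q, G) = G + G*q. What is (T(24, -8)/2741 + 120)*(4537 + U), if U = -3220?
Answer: 432924240/2741 ≈ 1.5794e+5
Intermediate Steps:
(T(24, -8)/2741 + 120)*(4537 + U) = (-8*(1 + 24)/2741 + 120)*(4537 - 3220) = (-8*25*(1/2741) + 120)*1317 = (-200*1/2741 + 120)*1317 = (-200/2741 + 120)*1317 = (328720/2741)*1317 = 432924240/2741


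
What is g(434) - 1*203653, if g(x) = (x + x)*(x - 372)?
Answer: -149837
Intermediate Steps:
g(x) = 2*x*(-372 + x) (g(x) = (2*x)*(-372 + x) = 2*x*(-372 + x))
g(434) - 1*203653 = 2*434*(-372 + 434) - 1*203653 = 2*434*62 - 203653 = 53816 - 203653 = -149837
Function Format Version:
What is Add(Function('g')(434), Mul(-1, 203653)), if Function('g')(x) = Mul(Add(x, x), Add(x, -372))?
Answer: -149837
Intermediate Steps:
Function('g')(x) = Mul(2, x, Add(-372, x)) (Function('g')(x) = Mul(Mul(2, x), Add(-372, x)) = Mul(2, x, Add(-372, x)))
Add(Function('g')(434), Mul(-1, 203653)) = Add(Mul(2, 434, Add(-372, 434)), Mul(-1, 203653)) = Add(Mul(2, 434, 62), -203653) = Add(53816, -203653) = -149837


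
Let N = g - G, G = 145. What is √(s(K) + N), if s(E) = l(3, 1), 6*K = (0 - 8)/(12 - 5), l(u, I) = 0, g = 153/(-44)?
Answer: I*√71863/22 ≈ 12.185*I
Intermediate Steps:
g = -153/44 (g = 153*(-1/44) = -153/44 ≈ -3.4773)
N = -6533/44 (N = -153/44 - 1*145 = -153/44 - 145 = -6533/44 ≈ -148.48)
K = -4/21 (K = ((0 - 8)/(12 - 5))/6 = (-8/7)/6 = (-8*⅐)/6 = (⅙)*(-8/7) = -4/21 ≈ -0.19048)
s(E) = 0
√(s(K) + N) = √(0 - 6533/44) = √(-6533/44) = I*√71863/22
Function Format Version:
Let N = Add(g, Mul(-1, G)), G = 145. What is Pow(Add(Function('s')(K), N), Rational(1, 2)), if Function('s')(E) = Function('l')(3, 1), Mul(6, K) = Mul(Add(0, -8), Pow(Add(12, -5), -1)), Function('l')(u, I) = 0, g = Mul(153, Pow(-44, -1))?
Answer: Mul(Rational(1, 22), I, Pow(71863, Rational(1, 2))) ≈ Mul(12.185, I)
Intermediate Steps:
g = Rational(-153, 44) (g = Mul(153, Rational(-1, 44)) = Rational(-153, 44) ≈ -3.4773)
N = Rational(-6533, 44) (N = Add(Rational(-153, 44), Mul(-1, 145)) = Add(Rational(-153, 44), -145) = Rational(-6533, 44) ≈ -148.48)
K = Rational(-4, 21) (K = Mul(Rational(1, 6), Mul(Add(0, -8), Pow(Add(12, -5), -1))) = Mul(Rational(1, 6), Mul(-8, Pow(7, -1))) = Mul(Rational(1, 6), Mul(-8, Rational(1, 7))) = Mul(Rational(1, 6), Rational(-8, 7)) = Rational(-4, 21) ≈ -0.19048)
Function('s')(E) = 0
Pow(Add(Function('s')(K), N), Rational(1, 2)) = Pow(Add(0, Rational(-6533, 44)), Rational(1, 2)) = Pow(Rational(-6533, 44), Rational(1, 2)) = Mul(Rational(1, 22), I, Pow(71863, Rational(1, 2)))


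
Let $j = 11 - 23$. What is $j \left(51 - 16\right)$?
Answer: $-420$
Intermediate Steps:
$j = -12$ ($j = 11 - 23 = -12$)
$j \left(51 - 16\right) = - 12 \left(51 - 16\right) = \left(-12\right) 35 = -420$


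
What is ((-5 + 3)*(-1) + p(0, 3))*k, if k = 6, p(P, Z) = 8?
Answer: 60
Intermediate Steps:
((-5 + 3)*(-1) + p(0, 3))*k = ((-5 + 3)*(-1) + 8)*6 = (-2*(-1) + 8)*6 = (2 + 8)*6 = 10*6 = 60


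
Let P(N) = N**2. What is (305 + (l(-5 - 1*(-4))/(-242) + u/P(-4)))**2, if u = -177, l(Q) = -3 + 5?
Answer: 323814488209/3748096 ≈ 86394.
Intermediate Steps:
l(Q) = 2
(305 + (l(-5 - 1*(-4))/(-242) + u/P(-4)))**2 = (305 + (2/(-242) - 177/((-4)**2)))**2 = (305 + (2*(-1/242) - 177/16))**2 = (305 + (-1/121 - 177*1/16))**2 = (305 + (-1/121 - 177/16))**2 = (305 - 21433/1936)**2 = (569047/1936)**2 = 323814488209/3748096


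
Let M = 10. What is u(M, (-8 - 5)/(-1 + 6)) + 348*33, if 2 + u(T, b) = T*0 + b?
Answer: 57397/5 ≈ 11479.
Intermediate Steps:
u(T, b) = -2 + b (u(T, b) = -2 + (T*0 + b) = -2 + (0 + b) = -2 + b)
u(M, (-8 - 5)/(-1 + 6)) + 348*33 = (-2 + (-8 - 5)/(-1 + 6)) + 348*33 = (-2 - 13/5) + 11484 = -23/5 + 11484 = 57397/5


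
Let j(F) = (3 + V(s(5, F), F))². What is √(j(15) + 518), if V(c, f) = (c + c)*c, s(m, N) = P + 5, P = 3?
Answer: √17679 ≈ 132.96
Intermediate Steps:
s(m, N) = 8 (s(m, N) = 3 + 5 = 8)
V(c, f) = 2*c² (V(c, f) = (2*c)*c = 2*c²)
j(F) = 17161 (j(F) = (3 + 2*8²)² = (3 + 2*64)² = (3 + 128)² = 131² = 17161)
√(j(15) + 518) = √(17161 + 518) = √17679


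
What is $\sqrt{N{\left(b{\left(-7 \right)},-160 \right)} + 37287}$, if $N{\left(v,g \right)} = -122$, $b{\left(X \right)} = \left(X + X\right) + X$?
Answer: $\sqrt{37165} \approx 192.78$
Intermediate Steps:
$b{\left(X \right)} = 3 X$ ($b{\left(X \right)} = 2 X + X = 3 X$)
$\sqrt{N{\left(b{\left(-7 \right)},-160 \right)} + 37287} = \sqrt{-122 + 37287} = \sqrt{37165}$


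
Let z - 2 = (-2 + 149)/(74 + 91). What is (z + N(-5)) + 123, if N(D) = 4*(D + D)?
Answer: 4724/55 ≈ 85.891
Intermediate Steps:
N(D) = 8*D (N(D) = 4*(2*D) = 8*D)
z = 159/55 (z = 2 + (-2 + 149)/(74 + 91) = 2 + 147/165 = 2 + 147*(1/165) = 2 + 49/55 = 159/55 ≈ 2.8909)
(z + N(-5)) + 123 = (159/55 + 8*(-5)) + 123 = (159/55 - 40) + 123 = -2041/55 + 123 = 4724/55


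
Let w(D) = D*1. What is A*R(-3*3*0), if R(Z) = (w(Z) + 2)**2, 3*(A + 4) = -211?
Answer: -892/3 ≈ -297.33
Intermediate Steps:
w(D) = D
A = -223/3 (A = -4 + (1/3)*(-211) = -4 - 211/3 = -223/3 ≈ -74.333)
R(Z) = (2 + Z)**2 (R(Z) = (Z + 2)**2 = (2 + Z)**2)
A*R(-3*3*0) = -223*(2 - 3*3*0)**2/3 = -223*(2 - 9*0)**2/3 = -223*(2 + 0)**2/3 = -223/3*2**2 = -223/3*4 = -892/3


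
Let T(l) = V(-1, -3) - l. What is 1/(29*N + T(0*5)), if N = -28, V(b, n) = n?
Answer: -1/815 ≈ -0.0012270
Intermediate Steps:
T(l) = -3 - l
1/(29*N + T(0*5)) = 1/(29*(-28) + (-3 - 0*5)) = 1/(-812 + (-3 - 1*0)) = 1/(-812 + (-3 + 0)) = 1/(-812 - 3) = 1/(-815) = -1/815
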